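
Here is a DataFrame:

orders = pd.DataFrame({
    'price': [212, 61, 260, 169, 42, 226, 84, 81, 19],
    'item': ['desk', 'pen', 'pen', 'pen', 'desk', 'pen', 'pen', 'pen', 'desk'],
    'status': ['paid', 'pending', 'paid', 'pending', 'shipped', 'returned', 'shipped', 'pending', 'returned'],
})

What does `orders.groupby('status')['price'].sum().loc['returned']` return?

group by status, sum of price:
status
paid        472
pending     311
returned    245
shipped     126
Name: price, dtype: int64
So loc['returned'] = 245.

245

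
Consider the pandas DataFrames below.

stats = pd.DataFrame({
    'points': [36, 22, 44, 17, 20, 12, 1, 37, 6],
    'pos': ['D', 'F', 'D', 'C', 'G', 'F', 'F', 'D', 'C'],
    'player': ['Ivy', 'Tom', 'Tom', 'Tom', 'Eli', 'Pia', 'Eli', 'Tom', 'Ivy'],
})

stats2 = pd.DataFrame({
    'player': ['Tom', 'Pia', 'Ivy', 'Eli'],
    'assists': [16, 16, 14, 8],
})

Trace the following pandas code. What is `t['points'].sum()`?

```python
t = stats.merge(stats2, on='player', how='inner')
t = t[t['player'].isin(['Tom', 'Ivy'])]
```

162

merge on 'player' (how='inner') → 9 rows:
   points pos player  assists
0      36   D    Ivy       14
1      22   F    Tom       16
2      44   D    Tom       16
3      17   C    Tom       16
4      20   G    Eli        8
5      12   F    Pia       16
6       1   F    Eli        8
7      37   D    Tom       16
8       6   C    Ivy       14
filter rows where player in ['Tom', 'Ivy']:
   points pos player  assists
0      36   D    Ivy       14
1      22   F    Tom       16
2      44   D    Tom       16
3      17   C    Tom       16
7      37   D    Tom       16
8       6   C    Ivy       14
The sum of column 'points' is 162.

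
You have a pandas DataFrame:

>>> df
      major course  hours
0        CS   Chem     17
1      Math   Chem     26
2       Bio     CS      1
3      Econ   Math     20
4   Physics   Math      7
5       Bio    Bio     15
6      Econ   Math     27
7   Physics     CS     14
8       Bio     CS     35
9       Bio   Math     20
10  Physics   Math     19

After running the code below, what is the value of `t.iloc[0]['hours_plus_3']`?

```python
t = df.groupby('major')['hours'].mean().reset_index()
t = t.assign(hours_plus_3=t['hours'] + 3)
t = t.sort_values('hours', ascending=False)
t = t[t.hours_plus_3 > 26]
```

29.0

group by major, mean of hours:
major
Bio        17.750000
CS         17.000000
Econ       23.500000
Math       26.000000
Physics    13.333333
Name: hours, dtype: float64
reset_index():
     major      hours
0      Bio  17.750000
1       CS  17.000000
2     Econ  23.500000
3     Math  26.000000
4  Physics  13.333333
add column hours_plus_3 = t['hours'] + 3:
     major      hours  hours_plus_3
0      Bio  17.750000     20.750000
1       CS  17.000000     20.000000
2     Econ  23.500000     26.500000
3     Math  26.000000     29.000000
4  Physics  13.333333     16.333333
sort by hours descending:
     major      hours  hours_plus_3
3     Math  26.000000     29.000000
2     Econ  23.500000     26.500000
0      Bio  17.750000     20.750000
1       CS  17.000000     20.000000
4  Physics  13.333333     16.333333
filter rows where hours_plus_3 > 26:
  major  hours  hours_plus_3
3  Math   26.0          29.0
2  Econ   23.5          26.5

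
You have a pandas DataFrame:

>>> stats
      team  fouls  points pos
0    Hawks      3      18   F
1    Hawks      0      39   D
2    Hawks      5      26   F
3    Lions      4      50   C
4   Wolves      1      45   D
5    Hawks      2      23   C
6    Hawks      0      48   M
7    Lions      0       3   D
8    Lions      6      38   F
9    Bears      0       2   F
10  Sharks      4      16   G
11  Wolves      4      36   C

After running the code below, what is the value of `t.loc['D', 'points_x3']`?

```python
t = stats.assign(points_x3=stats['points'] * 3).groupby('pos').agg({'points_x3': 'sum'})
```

261

add column points_x3 = stats['points'] * 3:
      team  fouls  points pos  points_x3
0    Hawks      3      18   F         54
1    Hawks      0      39   D        117
2    Hawks      5      26   F         78
3    Lions      4      50   C        150
4   Wolves      1      45   D        135
5    Hawks      2      23   C         69
6    Hawks      0      48   M        144
7    Lions      0       3   D          9
8    Lions      6      38   F        114
9    Bears      0       2   F          6
10  Sharks      4      16   G         48
11  Wolves      4      36   C        108
group by pos, sum of points_x3:
     points_x3
pos           
C          327
D          261
F          252
G           48
M          144
value at row 'D', column 'points_x3' → 261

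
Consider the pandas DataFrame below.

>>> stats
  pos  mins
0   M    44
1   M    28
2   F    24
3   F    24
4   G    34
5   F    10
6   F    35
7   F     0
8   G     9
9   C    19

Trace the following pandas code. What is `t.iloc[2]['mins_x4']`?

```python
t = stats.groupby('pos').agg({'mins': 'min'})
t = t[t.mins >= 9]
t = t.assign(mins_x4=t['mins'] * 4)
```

112

group by pos, min of mins:
     mins
pos      
C      19
F       0
G       9
M      28
filter rows where mins >= 9:
     mins
pos      
C      19
G       9
M      28
add column mins_x4 = t['mins'] * 4:
     mins  mins_x4
pos               
C      19       76
G       9       36
M      28      112
So iloc[2]['mins_x4'] = 112.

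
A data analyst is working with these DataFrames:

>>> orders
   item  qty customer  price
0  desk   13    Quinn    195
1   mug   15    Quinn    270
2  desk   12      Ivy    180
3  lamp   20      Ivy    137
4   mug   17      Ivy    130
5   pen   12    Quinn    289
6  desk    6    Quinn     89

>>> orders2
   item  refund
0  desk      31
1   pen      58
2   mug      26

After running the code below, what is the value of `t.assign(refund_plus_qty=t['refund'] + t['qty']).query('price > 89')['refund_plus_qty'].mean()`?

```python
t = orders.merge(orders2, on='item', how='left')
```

48.2

merge on 'item' (how='left') → 7 rows:
   item  qty customer  price  refund
0  desk   13    Quinn    195    31.0
1   mug   15    Quinn    270    26.0
2  desk   12      Ivy    180    31.0
3  lamp   20      Ivy    137     NaN
4   mug   17      Ivy    130    26.0
5   pen   12    Quinn    289    58.0
6  desk    6    Quinn     89    31.0
add column refund_plus_qty = t['refund'] + t['qty']:
   item  qty customer  price  refund  refund_plus_qty
0  desk   13    Quinn    195    31.0             44.0
1   mug   15    Quinn    270    26.0             41.0
2  desk   12      Ivy    180    31.0             43.0
3  lamp   20      Ivy    137     NaN              NaN
4   mug   17      Ivy    130    26.0             43.0
5   pen   12    Quinn    289    58.0             70.0
6  desk    6    Quinn     89    31.0             37.0
filter rows where price > 89:
   item  qty customer  price  refund  refund_plus_qty
0  desk   13    Quinn    195    31.0             44.0
1   mug   15    Quinn    270    26.0             41.0
2  desk   12      Ivy    180    31.0             43.0
3  lamp   20      Ivy    137     NaN              NaN
4   mug   17      Ivy    130    26.0             43.0
5   pen   12    Quinn    289    58.0             70.0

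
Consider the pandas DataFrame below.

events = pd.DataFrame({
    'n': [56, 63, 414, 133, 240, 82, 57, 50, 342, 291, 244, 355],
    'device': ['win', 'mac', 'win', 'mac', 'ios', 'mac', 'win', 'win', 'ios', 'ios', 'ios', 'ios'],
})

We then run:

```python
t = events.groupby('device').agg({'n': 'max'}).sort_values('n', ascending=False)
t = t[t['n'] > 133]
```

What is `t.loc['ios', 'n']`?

group by device, max of n:
          n
device     
ios     355
mac     133
win     414
sort by n descending:
          n
device     
win     414
ios     355
mac     133
filter rows where n > 133:
          n
device     
win     414
ios     355

355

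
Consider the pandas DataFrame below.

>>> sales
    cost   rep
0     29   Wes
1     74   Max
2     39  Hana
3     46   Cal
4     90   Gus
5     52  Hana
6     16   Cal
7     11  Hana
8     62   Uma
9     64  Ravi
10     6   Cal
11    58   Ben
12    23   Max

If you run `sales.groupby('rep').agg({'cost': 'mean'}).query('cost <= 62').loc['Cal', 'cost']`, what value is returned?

group by rep, mean of cost:
           cost
rep            
Ben   58.000000
Cal   22.666667
Gus   90.000000
Hana  34.000000
Max   48.500000
Ravi  64.000000
Uma   62.000000
Wes   29.000000
filter rows where cost <= 62:
           cost
rep            
Ben   58.000000
Cal   22.666667
Hana  34.000000
Max   48.500000
Uma   62.000000
Wes   29.000000
Hence 22.6666666667.

22.6666666667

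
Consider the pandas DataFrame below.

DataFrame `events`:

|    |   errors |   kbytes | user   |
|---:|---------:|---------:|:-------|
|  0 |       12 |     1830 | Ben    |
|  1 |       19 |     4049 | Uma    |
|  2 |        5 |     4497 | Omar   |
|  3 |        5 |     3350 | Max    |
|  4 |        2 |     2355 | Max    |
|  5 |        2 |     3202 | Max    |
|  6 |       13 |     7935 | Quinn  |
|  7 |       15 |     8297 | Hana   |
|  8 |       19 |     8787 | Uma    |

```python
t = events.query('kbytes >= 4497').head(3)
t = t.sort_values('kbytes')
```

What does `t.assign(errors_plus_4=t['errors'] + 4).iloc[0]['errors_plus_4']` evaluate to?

filter rows where kbytes >= 4497:
   errors  kbytes   user
2       5    4497   Omar
6      13    7935  Quinn
7      15    8297   Hana
8      19    8787    Uma
take first 3 rows:
   errors  kbytes   user
2       5    4497   Omar
6      13    7935  Quinn
7      15    8297   Hana
sort by kbytes:
   errors  kbytes   user
2       5    4497   Omar
6      13    7935  Quinn
7      15    8297   Hana
add column errors_plus_4 = t['errors'] + 4:
   errors  kbytes   user  errors_plus_4
2       5    4497   Omar              9
6      13    7935  Quinn             17
7      15    8297   Hana             19

9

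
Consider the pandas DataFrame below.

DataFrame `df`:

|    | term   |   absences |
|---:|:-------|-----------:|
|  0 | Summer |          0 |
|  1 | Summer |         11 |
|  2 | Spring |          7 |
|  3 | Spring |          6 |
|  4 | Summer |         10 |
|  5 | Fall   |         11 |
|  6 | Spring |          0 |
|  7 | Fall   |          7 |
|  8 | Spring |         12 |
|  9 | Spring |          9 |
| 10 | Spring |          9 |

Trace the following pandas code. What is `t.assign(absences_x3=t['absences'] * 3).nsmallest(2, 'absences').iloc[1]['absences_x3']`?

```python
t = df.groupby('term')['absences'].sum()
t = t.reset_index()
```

63

group by term, sum of absences:
term
Fall      18
Spring    43
Summer    21
Name: absences, dtype: int64
reset_index():
     term  absences
0    Fall        18
1  Spring        43
2  Summer        21
add column absences_x3 = t['absences'] * 3:
     term  absences  absences_x3
0    Fall        18           54
1  Spring        43          129
2  Summer        21           63
take 2 rows with smallest absences:
     term  absences  absences_x3
0    Fall        18           54
2  Summer        21           63
Finally, value at position 1, column 'absences_x3' = 63.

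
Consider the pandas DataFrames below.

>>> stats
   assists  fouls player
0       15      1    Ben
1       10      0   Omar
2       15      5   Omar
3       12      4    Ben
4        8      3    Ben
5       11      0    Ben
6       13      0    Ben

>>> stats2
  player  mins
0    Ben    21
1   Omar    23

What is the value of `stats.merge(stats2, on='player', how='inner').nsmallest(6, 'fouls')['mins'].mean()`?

merge on 'player' (how='inner') → 7 rows:
   assists  fouls player  mins
0       15      1    Ben    21
1       10      0   Omar    23
2       15      5   Omar    23
3       12      4    Ben    21
4        8      3    Ben    21
5       11      0    Ben    21
6       13      0    Ben    21
take 6 rows with smallest fouls:
   assists  fouls player  mins
1       10      0   Omar    23
5       11      0    Ben    21
6       13      0    Ben    21
0       15      1    Ben    21
4        8      3    Ben    21
3       12      4    Ben    21
Then the mean of column 'mins': 21.3333333333

21.3333333333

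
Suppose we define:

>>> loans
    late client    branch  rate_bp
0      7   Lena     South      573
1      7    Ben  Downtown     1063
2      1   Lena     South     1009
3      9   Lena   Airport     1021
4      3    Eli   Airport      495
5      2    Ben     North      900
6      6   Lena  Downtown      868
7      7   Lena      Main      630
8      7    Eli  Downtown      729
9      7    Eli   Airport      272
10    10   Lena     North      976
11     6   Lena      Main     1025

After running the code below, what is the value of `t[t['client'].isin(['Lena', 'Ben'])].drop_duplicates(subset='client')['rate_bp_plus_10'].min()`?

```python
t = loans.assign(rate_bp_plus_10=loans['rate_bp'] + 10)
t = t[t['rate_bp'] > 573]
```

add column rate_bp_plus_10 = loans['rate_bp'] + 10:
    late client    branch  rate_bp  rate_bp_plus_10
0      7   Lena     South      573              583
1      7    Ben  Downtown     1063             1073
2      1   Lena     South     1009             1019
3      9   Lena   Airport     1021             1031
4      3    Eli   Airport      495              505
5      2    Ben     North      900              910
6      6   Lena  Downtown      868              878
7      7   Lena      Main      630              640
8      7    Eli  Downtown      729              739
9      7    Eli   Airport      272              282
10    10   Lena     North      976              986
11     6   Lena      Main     1025             1035
filter rows where rate_bp > 573:
    late client    branch  rate_bp  rate_bp_plus_10
1      7    Ben  Downtown     1063             1073
2      1   Lena     South     1009             1019
3      9   Lena   Airport     1021             1031
5      2    Ben     North      900              910
6      6   Lena  Downtown      868              878
7      7   Lena      Main      630              640
8      7    Eli  Downtown      729              739
10    10   Lena     North      976              986
11     6   Lena      Main     1025             1035
filter rows where client in ['Lena', 'Ben']:
    late client    branch  rate_bp  rate_bp_plus_10
1      7    Ben  Downtown     1063             1073
2      1   Lena     South     1009             1019
3      9   Lena   Airport     1021             1031
5      2    Ben     North      900              910
6      6   Lena  Downtown      868              878
7      7   Lena      Main      630              640
10    10   Lena     North      976              986
11     6   Lena      Main     1025             1035
drop duplicate client (keep=first):
   late client    branch  rate_bp  rate_bp_plus_10
1     7    Ben  Downtown     1063             1073
2     1   Lena     South     1009             1019

1019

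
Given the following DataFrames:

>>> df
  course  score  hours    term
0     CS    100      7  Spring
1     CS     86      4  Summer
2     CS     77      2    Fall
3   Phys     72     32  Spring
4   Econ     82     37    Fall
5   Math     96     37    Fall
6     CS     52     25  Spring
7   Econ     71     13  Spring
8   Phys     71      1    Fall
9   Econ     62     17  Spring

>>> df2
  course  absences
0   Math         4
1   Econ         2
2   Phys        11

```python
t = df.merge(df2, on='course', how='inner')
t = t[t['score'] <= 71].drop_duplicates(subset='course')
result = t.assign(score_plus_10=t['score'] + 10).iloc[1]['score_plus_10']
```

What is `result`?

81

merge on 'course' (how='inner') → 6 rows:
  course  score  hours    term  absences
0   Phys     72     32  Spring        11
1   Econ     82     37    Fall         2
2   Math     96     37    Fall         4
3   Econ     71     13  Spring         2
4   Phys     71      1    Fall        11
5   Econ     62     17  Spring         2
filter rows where score <= 71:
  course  score  hours    term  absences
3   Econ     71     13  Spring         2
4   Phys     71      1    Fall        11
5   Econ     62     17  Spring         2
drop duplicate course (keep=first):
  course  score  hours    term  absences
3   Econ     71     13  Spring         2
4   Phys     71      1    Fall        11
add column score_plus_10 = t['score'] + 10:
  course  score  hours    term  absences  score_plus_10
3   Econ     71     13  Spring         2             81
4   Phys     71      1    Fall        11             81
So iloc[1]['score_plus_10'] = 81.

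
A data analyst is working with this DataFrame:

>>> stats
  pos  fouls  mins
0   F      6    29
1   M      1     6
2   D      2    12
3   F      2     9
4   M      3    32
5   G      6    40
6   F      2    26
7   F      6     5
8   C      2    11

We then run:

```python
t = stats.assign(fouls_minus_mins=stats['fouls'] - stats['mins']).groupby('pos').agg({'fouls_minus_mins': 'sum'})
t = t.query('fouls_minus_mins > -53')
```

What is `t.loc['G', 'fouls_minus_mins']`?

-34

add column fouls_minus_mins = stats['fouls'] - stats['mins']:
  pos  fouls  mins  fouls_minus_mins
0   F      6    29               -23
1   M      1     6                -5
2   D      2    12               -10
3   F      2     9                -7
4   M      3    32               -29
5   G      6    40               -34
6   F      2    26               -24
7   F      6     5                 1
8   C      2    11                -9
group by pos, sum of fouls_minus_mins:
     fouls_minus_mins
pos                  
C                  -9
D                 -10
F                 -53
G                 -34
M                 -34
filter rows where fouls_minus_mins > -53:
     fouls_minus_mins
pos                  
C                  -9
D                 -10
G                 -34
M                 -34
Taking the value at row 'G', column 'fouls_minus_mins' gives -34.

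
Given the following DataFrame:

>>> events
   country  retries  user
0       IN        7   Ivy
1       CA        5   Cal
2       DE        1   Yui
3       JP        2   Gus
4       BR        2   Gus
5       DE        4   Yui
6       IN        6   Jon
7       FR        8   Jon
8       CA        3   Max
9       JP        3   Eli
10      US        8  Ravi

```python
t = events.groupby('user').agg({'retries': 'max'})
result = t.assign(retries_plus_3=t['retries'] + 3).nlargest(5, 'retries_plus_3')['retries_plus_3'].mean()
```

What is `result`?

9.4

group by user, max of retries:
      retries
user         
Cal         5
Eli         3
Gus         2
Ivy         7
Jon         8
Max         3
Ravi        8
Yui         4
add column retries_plus_3 = t['retries'] + 3:
      retries  retries_plus_3
user                         
Cal         5               8
Eli         3               6
Gus         2               5
Ivy         7              10
Jon         8              11
Max         3               6
Ravi        8              11
Yui         4               7
take 5 rows with largest retries_plus_3:
      retries  retries_plus_3
user                         
Jon         8              11
Ravi        8              11
Ivy         7              10
Cal         5               8
Yui         4               7
So mean() = 9.4.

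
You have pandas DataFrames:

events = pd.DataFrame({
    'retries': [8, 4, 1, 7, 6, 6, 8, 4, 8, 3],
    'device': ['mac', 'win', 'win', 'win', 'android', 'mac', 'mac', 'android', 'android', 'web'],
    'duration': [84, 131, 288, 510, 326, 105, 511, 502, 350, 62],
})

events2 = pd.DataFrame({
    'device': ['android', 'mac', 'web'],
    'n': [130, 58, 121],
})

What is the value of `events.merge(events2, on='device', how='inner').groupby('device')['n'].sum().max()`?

merge on 'device' (how='inner') → 7 rows:
   retries   device  duration    n
0        8      mac        84   58
1        6  android       326  130
2        6      mac       105   58
3        8      mac       511   58
4        4  android       502  130
5        8  android       350  130
6        3      web        62  121
group by device, sum of n:
device
android    390
mac        174
web        121
Name: n, dtype: int64

390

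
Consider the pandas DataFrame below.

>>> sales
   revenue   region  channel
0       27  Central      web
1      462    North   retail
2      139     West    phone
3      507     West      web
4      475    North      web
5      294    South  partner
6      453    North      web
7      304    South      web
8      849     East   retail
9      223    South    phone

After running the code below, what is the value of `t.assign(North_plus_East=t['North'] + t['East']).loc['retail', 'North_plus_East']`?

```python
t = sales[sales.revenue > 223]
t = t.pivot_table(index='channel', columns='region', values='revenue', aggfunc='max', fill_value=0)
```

1311

filter rows where revenue > 223:
   revenue region  channel
1      462  North   retail
3      507   West      web
4      475  North      web
5      294  South  partner
6      453  North      web
7      304  South      web
8      849   East   retail
pivot: rows=channel, cols=region, max(revenue):
region   East  North  South  West
channel                          
partner     0      0    294     0
retail    849    462      0     0
web         0    475    304   507
add column North_plus_East = t['North'] + t['East']:
region   East  North  South  West  North_plus_East
channel                                           
partner     0      0    294     0                0
retail    849    462      0     0             1311
web         0    475    304   507              475
So loc['retail', 'North_plus_East'] = 1311.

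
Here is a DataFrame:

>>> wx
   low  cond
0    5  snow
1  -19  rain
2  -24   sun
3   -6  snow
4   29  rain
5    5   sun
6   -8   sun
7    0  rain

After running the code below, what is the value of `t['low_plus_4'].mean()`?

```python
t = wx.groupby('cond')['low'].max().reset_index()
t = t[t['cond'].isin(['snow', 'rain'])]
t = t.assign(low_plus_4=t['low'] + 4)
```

group by cond, max of low:
cond
rain    29
snow     5
sun      5
Name: low, dtype: int64
reset_index():
   cond  low
0  rain   29
1  snow    5
2   sun    5
filter rows where cond in ['snow', 'rain']:
   cond  low
0  rain   29
1  snow    5
add column low_plus_4 = t['low'] + 4:
   cond  low  low_plus_4
0  rain   29          33
1  snow    5           9
Then the mean of column 'low_plus_4': 21.0

21.0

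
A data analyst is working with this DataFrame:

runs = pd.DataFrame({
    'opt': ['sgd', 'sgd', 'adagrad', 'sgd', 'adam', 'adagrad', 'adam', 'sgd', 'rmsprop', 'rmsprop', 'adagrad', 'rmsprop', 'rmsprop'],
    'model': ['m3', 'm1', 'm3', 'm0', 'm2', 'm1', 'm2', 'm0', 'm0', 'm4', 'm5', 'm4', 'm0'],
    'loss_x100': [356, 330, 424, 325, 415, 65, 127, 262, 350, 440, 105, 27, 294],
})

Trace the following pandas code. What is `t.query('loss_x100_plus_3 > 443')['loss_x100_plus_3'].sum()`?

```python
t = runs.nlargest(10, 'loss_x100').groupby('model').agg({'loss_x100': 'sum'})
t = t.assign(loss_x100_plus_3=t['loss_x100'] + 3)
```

2562

take 10 rows with largest loss_x100:
        opt model  loss_x100
9   rmsprop    m4        440
2   adagrad    m3        424
4      adam    m2        415
0       sgd    m3        356
8   rmsprop    m0        350
1       sgd    m1        330
3       sgd    m0        325
12  rmsprop    m0        294
7       sgd    m0        262
6      adam    m2        127
group by model, sum of loss_x100:
       loss_x100
model           
m0          1231
m1           330
m2           542
m3           780
m4           440
add column loss_x100_plus_3 = t['loss_x100'] + 3:
       loss_x100  loss_x100_plus_3
model                             
m0          1231              1234
m1           330               333
m2           542               545
m3           780               783
m4           440               443
filter rows where loss_x100_plus_3 > 443:
       loss_x100  loss_x100_plus_3
model                             
m0          1231              1234
m2           542               545
m3           780               783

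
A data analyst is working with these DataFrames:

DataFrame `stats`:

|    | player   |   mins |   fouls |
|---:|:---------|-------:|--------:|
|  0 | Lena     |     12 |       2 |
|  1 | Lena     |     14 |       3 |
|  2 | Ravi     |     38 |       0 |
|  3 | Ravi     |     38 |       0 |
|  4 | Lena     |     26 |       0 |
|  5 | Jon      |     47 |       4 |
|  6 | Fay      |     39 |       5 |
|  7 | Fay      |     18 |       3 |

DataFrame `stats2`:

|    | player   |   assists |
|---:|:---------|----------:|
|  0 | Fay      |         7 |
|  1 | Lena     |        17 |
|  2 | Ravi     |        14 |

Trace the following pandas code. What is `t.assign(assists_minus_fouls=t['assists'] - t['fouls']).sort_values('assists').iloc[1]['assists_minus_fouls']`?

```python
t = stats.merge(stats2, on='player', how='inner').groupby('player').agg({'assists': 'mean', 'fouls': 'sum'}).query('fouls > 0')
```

12.0

merge on 'player' (how='inner') → 7 rows:
  player  mins  fouls  assists
0   Lena    12      2       17
1   Lena    14      3       17
2   Ravi    38      0       14
3   Ravi    38      0       14
4   Lena    26      0       17
5    Fay    39      5        7
6    Fay    18      3        7
group by player: mean(assists), sum(fouls):
        assists  fouls
player                
Fay         7.0      8
Lena       17.0      5
Ravi       14.0      0
filter rows where fouls > 0:
        assists  fouls
player                
Fay         7.0      8
Lena       17.0      5
add column assists_minus_fouls = t['assists'] - t['fouls']:
        assists  fouls  assists_minus_fouls
player                                     
Fay         7.0      8                 -1.0
Lena       17.0      5                 12.0
sort by assists:
        assists  fouls  assists_minus_fouls
player                                     
Fay         7.0      8                 -1.0
Lena       17.0      5                 12.0
The value at position 1, column 'assists_minus_fouls' is 12.0.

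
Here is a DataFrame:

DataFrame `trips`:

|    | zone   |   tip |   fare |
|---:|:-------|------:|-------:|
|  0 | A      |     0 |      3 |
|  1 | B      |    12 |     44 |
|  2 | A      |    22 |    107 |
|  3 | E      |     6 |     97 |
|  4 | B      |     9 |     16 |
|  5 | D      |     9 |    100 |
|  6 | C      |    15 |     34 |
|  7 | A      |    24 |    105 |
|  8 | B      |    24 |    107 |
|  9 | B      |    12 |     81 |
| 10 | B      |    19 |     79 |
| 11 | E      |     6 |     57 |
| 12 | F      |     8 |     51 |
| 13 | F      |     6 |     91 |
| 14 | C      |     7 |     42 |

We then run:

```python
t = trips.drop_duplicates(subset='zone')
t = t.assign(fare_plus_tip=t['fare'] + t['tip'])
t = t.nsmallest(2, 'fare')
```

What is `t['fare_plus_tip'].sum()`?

52

drop duplicate zone (keep=first):
   zone  tip  fare
0     A    0     3
1     B   12    44
3     E    6    97
5     D    9   100
6     C   15    34
12    F    8    51
add column fare_plus_tip = t['fare'] + t['tip']:
   zone  tip  fare  fare_plus_tip
0     A    0     3              3
1     B   12    44             56
3     E    6    97            103
5     D    9   100            109
6     C   15    34             49
12    F    8    51             59
take 2 rows with smallest fare:
  zone  tip  fare  fare_plus_tip
0    A    0     3              3
6    C   15    34             49
Then the sum of column 'fare_plus_tip': 52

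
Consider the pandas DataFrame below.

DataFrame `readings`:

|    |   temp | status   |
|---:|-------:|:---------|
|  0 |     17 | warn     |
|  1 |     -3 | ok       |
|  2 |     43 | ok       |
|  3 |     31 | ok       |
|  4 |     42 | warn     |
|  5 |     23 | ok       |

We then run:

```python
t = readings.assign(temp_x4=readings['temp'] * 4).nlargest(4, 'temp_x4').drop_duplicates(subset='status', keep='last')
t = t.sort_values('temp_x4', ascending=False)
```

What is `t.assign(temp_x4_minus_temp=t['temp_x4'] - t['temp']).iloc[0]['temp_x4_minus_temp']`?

126

add column temp_x4 = readings['temp'] * 4:
   temp status  temp_x4
0    17   warn       68
1    -3     ok      -12
2    43     ok      172
3    31     ok      124
4    42   warn      168
5    23     ok       92
take 4 rows with largest temp_x4:
   temp status  temp_x4
2    43     ok      172
4    42   warn      168
3    31     ok      124
5    23     ok       92
drop duplicate status (keep=last):
   temp status  temp_x4
4    42   warn      168
5    23     ok       92
sort by temp_x4 descending:
   temp status  temp_x4
4    42   warn      168
5    23     ok       92
add column temp_x4_minus_temp = t['temp_x4'] - t['temp']:
   temp status  temp_x4  temp_x4_minus_temp
4    42   warn      168                 126
5    23     ok       92                  69
The value at position 0, column 'temp_x4_minus_temp' is 126.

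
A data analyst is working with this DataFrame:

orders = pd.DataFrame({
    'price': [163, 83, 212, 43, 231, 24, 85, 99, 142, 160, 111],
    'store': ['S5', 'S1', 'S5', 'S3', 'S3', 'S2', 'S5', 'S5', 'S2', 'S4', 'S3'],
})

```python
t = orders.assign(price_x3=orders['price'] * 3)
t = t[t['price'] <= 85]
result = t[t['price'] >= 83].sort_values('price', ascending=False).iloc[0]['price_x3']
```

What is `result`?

add column price_x3 = orders['price'] * 3:
    price store  price_x3
0     163    S5       489
1      83    S1       249
2     212    S5       636
3      43    S3       129
4     231    S3       693
5      24    S2        72
6      85    S5       255
7      99    S5       297
8     142    S2       426
9     160    S4       480
10    111    S3       333
filter rows where price <= 85:
   price store  price_x3
1     83    S1       249
3     43    S3       129
5     24    S2        72
6     85    S5       255
filter rows where price >= 83:
   price store  price_x3
1     83    S1       249
6     85    S5       255
sort by price descending:
   price store  price_x3
6     85    S5       255
1     83    S1       249

255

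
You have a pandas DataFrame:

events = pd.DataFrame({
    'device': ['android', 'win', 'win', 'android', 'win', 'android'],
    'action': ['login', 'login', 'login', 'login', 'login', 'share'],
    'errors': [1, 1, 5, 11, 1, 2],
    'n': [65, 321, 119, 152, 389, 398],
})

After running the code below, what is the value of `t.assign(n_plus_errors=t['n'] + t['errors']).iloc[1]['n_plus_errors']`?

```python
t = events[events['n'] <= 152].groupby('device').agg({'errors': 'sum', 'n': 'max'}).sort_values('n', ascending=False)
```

124

filter rows where n <= 152:
    device action  errors    n
0  android  login       1   65
2      win  login       5  119
3  android  login      11  152
group by device: sum(errors), max(n):
         errors    n
device              
android      12  152
win           5  119
sort by n descending:
         errors    n
device              
android      12  152
win           5  119
add column n_plus_errors = t['n'] + t['errors']:
         errors    n  n_plus_errors
device                             
android      12  152            164
win           5  119            124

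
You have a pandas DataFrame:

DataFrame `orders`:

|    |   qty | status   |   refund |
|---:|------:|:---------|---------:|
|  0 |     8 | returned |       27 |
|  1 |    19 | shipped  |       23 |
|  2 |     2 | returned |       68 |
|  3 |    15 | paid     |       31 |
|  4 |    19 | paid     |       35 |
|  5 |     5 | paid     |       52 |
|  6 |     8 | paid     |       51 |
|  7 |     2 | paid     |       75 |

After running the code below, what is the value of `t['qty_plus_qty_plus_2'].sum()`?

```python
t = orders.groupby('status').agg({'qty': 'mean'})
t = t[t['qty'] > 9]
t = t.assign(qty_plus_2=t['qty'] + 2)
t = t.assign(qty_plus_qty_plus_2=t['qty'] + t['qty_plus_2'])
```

61.6

group by status, mean of qty:
           qty
status        
paid       9.8
returned   5.0
shipped   19.0
filter rows where qty > 9:
          qty
status       
paid      9.8
shipped  19.0
add column qty_plus_2 = t['qty'] + 2:
          qty  qty_plus_2
status                   
paid      9.8        11.8
shipped  19.0        21.0
add column qty_plus_qty_plus_2 = t['qty'] + t['qty_plus_2']:
          qty  qty_plus_2  qty_plus_qty_plus_2
status                                        
paid      9.8        11.8                 21.6
shipped  19.0        21.0                 40.0
Reading off the sum of column 'qty_plus_qty_plus_2', we get 61.6.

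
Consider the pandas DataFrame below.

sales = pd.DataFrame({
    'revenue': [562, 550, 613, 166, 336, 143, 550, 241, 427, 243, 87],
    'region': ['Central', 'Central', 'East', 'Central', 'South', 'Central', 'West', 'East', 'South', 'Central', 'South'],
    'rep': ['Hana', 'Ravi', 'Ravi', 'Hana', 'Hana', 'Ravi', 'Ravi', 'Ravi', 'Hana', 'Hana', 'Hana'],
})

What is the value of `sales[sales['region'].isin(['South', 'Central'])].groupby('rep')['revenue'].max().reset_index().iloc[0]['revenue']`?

filter rows where region in ['South', 'Central']:
    revenue   region   rep
0       562  Central  Hana
1       550  Central  Ravi
3       166  Central  Hana
4       336    South  Hana
5       143  Central  Ravi
8       427    South  Hana
9       243  Central  Hana
10       87    South  Hana
group by rep, max of revenue:
rep
Hana    562
Ravi    550
Name: revenue, dtype: int64
reset_index():
    rep  revenue
0  Hana      562
1  Ravi      550
Hence 562.

562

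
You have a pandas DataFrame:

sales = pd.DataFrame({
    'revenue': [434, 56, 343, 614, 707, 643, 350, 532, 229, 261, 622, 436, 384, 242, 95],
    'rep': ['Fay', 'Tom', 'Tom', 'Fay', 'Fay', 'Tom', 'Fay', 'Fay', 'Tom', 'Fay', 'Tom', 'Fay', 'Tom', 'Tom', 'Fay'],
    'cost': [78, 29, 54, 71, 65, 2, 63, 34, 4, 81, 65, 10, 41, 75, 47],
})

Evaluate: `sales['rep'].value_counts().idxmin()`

value_counts of rep:
rep
Fay    8
Tom    7
Name: count, dtype: int64

Tom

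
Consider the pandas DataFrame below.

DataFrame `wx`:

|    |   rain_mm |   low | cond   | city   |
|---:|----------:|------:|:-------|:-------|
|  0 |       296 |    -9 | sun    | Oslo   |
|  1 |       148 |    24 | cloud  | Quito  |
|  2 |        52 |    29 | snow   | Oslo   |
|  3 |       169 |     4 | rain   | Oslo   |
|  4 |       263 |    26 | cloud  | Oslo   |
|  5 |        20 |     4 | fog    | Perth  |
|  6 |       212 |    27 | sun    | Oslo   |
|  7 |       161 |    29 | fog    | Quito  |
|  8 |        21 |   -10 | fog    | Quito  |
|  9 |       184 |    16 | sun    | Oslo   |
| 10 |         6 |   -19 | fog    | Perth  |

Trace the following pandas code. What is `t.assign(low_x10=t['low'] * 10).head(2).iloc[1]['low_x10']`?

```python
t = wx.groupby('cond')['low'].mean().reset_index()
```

10.0

group by cond, mean of low:
cond
cloud    25.000000
fog       1.000000
rain      4.000000
snow     29.000000
sun      11.333333
Name: low, dtype: float64
reset_index():
    cond        low
0  cloud  25.000000
1    fog   1.000000
2   rain   4.000000
3   snow  29.000000
4    sun  11.333333
add column low_x10 = t['low'] * 10:
    cond        low     low_x10
0  cloud  25.000000  250.000000
1    fog   1.000000   10.000000
2   rain   4.000000   40.000000
3   snow  29.000000  290.000000
4    sun  11.333333  113.333333
take first 2 rows:
    cond   low  low_x10
0  cloud  25.0    250.0
1    fog   1.0     10.0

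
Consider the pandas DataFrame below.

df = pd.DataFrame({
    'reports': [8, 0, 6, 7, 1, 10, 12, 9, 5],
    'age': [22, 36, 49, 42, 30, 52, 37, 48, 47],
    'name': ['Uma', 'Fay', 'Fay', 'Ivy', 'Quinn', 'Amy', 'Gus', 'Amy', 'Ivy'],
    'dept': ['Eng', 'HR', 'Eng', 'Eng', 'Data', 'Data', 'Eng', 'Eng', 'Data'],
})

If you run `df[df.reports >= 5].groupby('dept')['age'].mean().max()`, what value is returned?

49.5

filter rows where reports >= 5:
   reports  age name  dept
0        8   22  Uma   Eng
2        6   49  Fay   Eng
3        7   42  Ivy   Eng
5       10   52  Amy  Data
6       12   37  Gus   Eng
7        9   48  Amy   Eng
8        5   47  Ivy  Data
group by dept, mean of age:
dept
Data    49.5
Eng     39.6
Name: age, dtype: float64
max of the resulting series → 49.5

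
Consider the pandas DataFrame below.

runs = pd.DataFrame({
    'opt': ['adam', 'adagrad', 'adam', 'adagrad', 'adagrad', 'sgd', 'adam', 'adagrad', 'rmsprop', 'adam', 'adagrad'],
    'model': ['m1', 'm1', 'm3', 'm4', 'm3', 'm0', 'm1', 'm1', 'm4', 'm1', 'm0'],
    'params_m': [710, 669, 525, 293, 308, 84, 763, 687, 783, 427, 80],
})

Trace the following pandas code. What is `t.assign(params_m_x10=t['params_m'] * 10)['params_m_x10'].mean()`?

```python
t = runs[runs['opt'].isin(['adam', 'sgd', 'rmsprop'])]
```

5486.66666667

filter rows where opt in ['adam', 'sgd', 'rmsprop']:
       opt model  params_m
0     adam    m1       710
2     adam    m3       525
5      sgd    m0        84
6     adam    m1       763
8  rmsprop    m4       783
9     adam    m1       427
add column params_m_x10 = t['params_m'] * 10:
       opt model  params_m  params_m_x10
0     adam    m1       710          7100
2     adam    m3       525          5250
5      sgd    m0        84           840
6     adam    m1       763          7630
8  rmsprop    m4       783          7830
9     adam    m1       427          4270
Finally, mean of column 'params_m_x10' = 5486.66666667.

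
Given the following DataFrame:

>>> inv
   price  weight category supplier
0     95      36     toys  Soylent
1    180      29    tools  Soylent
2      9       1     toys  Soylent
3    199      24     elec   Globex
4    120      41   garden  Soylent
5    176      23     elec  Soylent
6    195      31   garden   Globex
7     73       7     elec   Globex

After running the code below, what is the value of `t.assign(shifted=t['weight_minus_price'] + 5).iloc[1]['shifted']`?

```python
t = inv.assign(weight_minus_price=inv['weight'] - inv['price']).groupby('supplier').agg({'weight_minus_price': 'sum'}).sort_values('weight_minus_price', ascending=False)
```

add column weight_minus_price = inv['weight'] - inv['price']:
   price  weight category supplier  weight_minus_price
0     95      36     toys  Soylent                 -59
1    180      29    tools  Soylent                -151
2      9       1     toys  Soylent                  -8
3    199      24     elec   Globex                -175
4    120      41   garden  Soylent                 -79
5    176      23     elec  Soylent                -153
6    195      31   garden   Globex                -164
7     73       7     elec   Globex                 -66
group by supplier, sum of weight_minus_price:
          weight_minus_price
supplier                    
Globex                  -405
Soylent                 -450
sort by weight_minus_price descending:
          weight_minus_price
supplier                    
Globex                  -405
Soylent                 -450
add column shifted = t['weight_minus_price'] + 5:
          weight_minus_price  shifted
supplier                             
Globex                  -405     -400
Soylent                 -450     -445
So iloc[1]['shifted'] = -445.

-445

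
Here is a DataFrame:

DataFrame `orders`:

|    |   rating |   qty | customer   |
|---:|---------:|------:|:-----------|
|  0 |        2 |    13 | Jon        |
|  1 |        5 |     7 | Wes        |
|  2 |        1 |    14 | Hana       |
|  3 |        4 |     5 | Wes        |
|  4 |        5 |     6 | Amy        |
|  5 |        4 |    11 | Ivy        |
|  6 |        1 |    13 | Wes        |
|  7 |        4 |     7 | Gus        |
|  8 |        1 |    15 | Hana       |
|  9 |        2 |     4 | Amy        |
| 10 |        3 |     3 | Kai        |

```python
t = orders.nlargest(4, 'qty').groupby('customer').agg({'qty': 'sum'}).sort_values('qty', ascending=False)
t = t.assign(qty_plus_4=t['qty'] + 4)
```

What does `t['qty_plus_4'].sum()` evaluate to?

67

take 4 rows with largest qty:
   rating  qty customer
8       1   15     Hana
2       1   14     Hana
0       2   13      Jon
6       1   13      Wes
group by customer, sum of qty:
          qty
customer     
Hana       29
Jon        13
Wes        13
sort by qty descending:
          qty
customer     
Hana       29
Jon        13
Wes        13
add column qty_plus_4 = t['qty'] + 4:
          qty  qty_plus_4
customer                 
Hana       29          33
Jon        13          17
Wes        13          17
Finally, sum of column 'qty_plus_4' = 67.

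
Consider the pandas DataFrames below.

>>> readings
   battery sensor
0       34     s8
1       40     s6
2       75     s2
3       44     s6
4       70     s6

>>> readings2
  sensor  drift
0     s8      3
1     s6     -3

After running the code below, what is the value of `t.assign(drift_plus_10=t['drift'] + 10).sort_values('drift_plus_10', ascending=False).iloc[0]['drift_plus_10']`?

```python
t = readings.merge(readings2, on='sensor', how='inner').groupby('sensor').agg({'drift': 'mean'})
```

13.0

merge on 'sensor' (how='inner') → 4 rows:
   battery sensor  drift
0       34     s8      3
1       40     s6     -3
2       44     s6     -3
3       70     s6     -3
group by sensor, mean of drift:
        drift
sensor       
s6       -3.0
s8        3.0
add column drift_plus_10 = t['drift'] + 10:
        drift  drift_plus_10
sensor                      
s6       -3.0            7.0
s8        3.0           13.0
sort by drift_plus_10 descending:
        drift  drift_plus_10
sensor                      
s8        3.0           13.0
s6       -3.0            7.0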